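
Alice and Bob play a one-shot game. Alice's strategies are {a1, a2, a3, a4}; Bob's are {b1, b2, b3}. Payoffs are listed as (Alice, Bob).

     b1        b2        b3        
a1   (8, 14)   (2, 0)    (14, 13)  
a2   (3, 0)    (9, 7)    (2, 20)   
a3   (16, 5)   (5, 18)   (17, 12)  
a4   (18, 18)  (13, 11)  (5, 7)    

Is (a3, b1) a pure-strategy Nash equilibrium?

No

Holding Bob at b1: Alice gets 16 from a3 but could get 18 by switching to a4. Alice has a profitable deviation.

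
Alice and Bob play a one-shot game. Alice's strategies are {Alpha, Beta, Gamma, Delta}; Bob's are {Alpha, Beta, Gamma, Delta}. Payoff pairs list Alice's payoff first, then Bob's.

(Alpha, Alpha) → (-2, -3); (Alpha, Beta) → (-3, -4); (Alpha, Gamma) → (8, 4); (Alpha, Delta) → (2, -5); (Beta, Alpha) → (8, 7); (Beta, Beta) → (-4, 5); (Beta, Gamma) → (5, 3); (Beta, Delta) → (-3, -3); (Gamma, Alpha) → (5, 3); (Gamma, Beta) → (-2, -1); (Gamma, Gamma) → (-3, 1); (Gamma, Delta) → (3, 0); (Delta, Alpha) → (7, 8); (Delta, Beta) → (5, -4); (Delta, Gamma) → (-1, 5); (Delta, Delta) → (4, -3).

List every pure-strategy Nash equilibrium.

A profile is a Nash equilibrium when each player is best-responding to the other.
Alice's best responses — vs Alpha: Beta (payoff 8); vs Beta: Delta (payoff 5); vs Gamma: Alpha (payoff 8); vs Delta: Delta (payoff 4).
Bob's best responses — vs Alpha: Gamma (payoff 4); vs Beta: Alpha (payoff 7); vs Gamma: Alpha (payoff 3); vs Delta: Alpha (payoff 8).
Mutual best responses occur at (Alpha, Gamma) and (Beta, Alpha); at each, neither player gains by switching.

(Alpha, Gamma) and (Beta, Alpha)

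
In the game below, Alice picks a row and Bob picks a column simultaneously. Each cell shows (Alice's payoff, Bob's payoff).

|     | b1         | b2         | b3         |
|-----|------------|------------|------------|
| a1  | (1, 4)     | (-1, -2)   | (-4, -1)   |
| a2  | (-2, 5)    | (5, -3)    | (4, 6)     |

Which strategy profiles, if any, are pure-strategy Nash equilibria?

Find each player's best response to every opponent strategy; NE are the intersections.
Alice's best responses — vs b1: a1 (payoff 1); vs b2: a2 (payoff 5); vs b3: a2 (payoff 4).
Bob's best responses — vs a1: b1 (payoff 4); vs a2: b3 (payoff 6).
Mutual best responses occur at (a1, b1) and (a2, b3); at each, neither player gains by switching.

(a1, b1) and (a2, b3)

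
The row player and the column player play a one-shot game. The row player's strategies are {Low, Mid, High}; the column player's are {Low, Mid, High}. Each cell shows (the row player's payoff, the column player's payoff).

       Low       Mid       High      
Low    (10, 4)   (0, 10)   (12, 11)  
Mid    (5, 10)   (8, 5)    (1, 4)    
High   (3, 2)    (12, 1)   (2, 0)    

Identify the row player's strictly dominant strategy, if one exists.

No strictly dominant strategy

A strategy is strictly dominant if it gives the row player a strictly higher payoff than every other strategy, against every choice by the opponent.
Low is not dominant: against Mid, Mid gives 8 > 0.
Mid is not dominant: against Low, Low gives 10 > 5.
High is not dominant: against Low, Low gives 10 > 3.
No single strategy is best against every opponent action.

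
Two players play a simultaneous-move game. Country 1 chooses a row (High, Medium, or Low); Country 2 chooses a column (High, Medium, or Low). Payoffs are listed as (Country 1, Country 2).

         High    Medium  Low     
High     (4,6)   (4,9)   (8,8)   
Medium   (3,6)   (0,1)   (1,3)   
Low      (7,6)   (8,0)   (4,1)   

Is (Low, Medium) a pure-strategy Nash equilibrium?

No

Holding Country 2 at Medium: Country 1 gets 8 from Low, versus 4 from High, 0 from Medium. No profitable deviation for Country 1.
Holding Country 1 at Low: Country 2 gets 0 from Medium but could get 6 by switching to High. Country 2 has a profitable deviation.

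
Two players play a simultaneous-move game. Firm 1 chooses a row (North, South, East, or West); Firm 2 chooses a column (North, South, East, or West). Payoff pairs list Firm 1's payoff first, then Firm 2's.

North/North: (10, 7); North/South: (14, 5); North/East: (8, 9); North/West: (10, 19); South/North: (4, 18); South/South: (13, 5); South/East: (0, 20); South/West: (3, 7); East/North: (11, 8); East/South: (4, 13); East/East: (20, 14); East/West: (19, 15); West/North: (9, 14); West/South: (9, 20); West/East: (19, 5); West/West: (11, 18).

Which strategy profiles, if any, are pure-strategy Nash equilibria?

(East, West)

Check mutual best responses: a cell is a NE iff neither player can gain by unilaterally deviating.
Firm 1's best responses — vs North: East (payoff 11); vs South: North (payoff 14); vs East: East (payoff 20); vs West: East (payoff 19).
Firm 2's best responses — vs North: West (payoff 19); vs South: East (payoff 20); vs East: West (payoff 15); vs West: South (payoff 20).
The only mutual best response is (East, West); neither player gains by switching there.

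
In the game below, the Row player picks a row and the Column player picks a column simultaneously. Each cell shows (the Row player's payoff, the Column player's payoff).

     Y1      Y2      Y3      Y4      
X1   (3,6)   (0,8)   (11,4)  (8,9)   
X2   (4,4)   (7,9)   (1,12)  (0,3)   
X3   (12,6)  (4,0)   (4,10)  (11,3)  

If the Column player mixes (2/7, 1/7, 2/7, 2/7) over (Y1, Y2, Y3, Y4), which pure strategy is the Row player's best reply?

X3

Compute the Row player's expected payoff from each pure strategy against the given mix.
X1: (2/7)·3 + (1/7)·0 + (2/7)·11 + (2/7)·8 = 44/7
X2: (2/7)·4 + (1/7)·7 + (2/7)·1 + (2/7)·0 = 17/7
X3: (2/7)·12 + (1/7)·4 + (2/7)·4 + (2/7)·11 = 58/7
Highest expected payoff is 58/7, from X3.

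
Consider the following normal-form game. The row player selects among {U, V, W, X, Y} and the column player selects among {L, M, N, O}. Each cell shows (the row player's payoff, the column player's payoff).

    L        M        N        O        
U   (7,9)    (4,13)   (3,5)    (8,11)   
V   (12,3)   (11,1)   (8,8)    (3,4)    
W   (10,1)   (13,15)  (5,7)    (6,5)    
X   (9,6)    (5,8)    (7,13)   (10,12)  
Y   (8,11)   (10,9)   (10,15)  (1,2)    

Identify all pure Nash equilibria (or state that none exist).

A profile is a Nash equilibrium when each player is best-responding to the other.
The row player's best responses — vs L: V (payoff 12); vs M: W (payoff 13); vs N: Y (payoff 10); vs O: X (payoff 10).
The column player's best responses — vs U: M (payoff 13); vs V: N (payoff 8); vs W: M (payoff 15); vs X: N (payoff 13); vs Y: N (payoff 15).
Mutual best responses occur at (W, M) and (Y, N); at each, neither player gains by switching.

(W, M) and (Y, N)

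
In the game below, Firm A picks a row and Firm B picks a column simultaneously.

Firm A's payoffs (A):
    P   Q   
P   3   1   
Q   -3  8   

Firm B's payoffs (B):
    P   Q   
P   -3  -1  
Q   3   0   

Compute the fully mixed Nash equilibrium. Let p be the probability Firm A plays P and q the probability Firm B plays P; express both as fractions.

p = 3/5, q = 7/13

Each player's mixing probability is pinned down by making the *other* player indifferent.
Firm B indifferent between P and Q: p·(-3) + (1−p)·3 = p·(-1) + (1−p)·0 ⟹ 3 + (-6)p = 0 + (-1)p ⟹ p = 3/5.
Firm A indifferent between P and Q: q·3 + (1−q)·1 = q·(-3) + (1−q)·8 ⟹ 1 + 2q = 8 + (-11)q ⟹ q = 7/13.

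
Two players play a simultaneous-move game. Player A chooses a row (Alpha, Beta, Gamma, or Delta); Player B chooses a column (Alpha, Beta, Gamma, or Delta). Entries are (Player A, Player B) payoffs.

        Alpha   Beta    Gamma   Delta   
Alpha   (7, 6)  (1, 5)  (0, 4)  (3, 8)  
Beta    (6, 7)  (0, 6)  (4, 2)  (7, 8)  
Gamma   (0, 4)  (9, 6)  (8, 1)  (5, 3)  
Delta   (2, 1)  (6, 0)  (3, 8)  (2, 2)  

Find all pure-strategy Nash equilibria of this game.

Find each player's best response to every opponent strategy; NE are the intersections.
Player A's best responses — vs Alpha: Alpha (payoff 7); vs Beta: Gamma (payoff 9); vs Gamma: Gamma (payoff 8); vs Delta: Beta (payoff 7).
Player B's best responses — vs Alpha: Delta (payoff 8); vs Beta: Delta (payoff 8); vs Gamma: Beta (payoff 6); vs Delta: Gamma (payoff 8).
Mutual best responses occur at (Beta, Delta) and (Gamma, Beta); at each, neither player gains by switching.

(Beta, Delta) and (Gamma, Beta)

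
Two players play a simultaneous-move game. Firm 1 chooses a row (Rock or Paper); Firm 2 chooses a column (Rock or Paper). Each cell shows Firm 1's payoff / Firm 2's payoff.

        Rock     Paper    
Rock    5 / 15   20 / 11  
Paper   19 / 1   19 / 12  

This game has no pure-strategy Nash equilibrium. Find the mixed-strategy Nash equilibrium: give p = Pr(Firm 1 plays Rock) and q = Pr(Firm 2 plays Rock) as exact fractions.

Each player's mixing probability is pinned down by making the *other* player indifferent.
Firm 2 indifferent between Rock and Paper: p·15 + (1−p)·1 = p·11 + (1−p)·12 ⟹ 1 + 14p = 12 + (-1)p ⟹ p = 11/15.
Firm 1 indifferent between Rock and Paper: q·5 + (1−q)·20 = q·19 + (1−q)·19 ⟹ 20 + (-15)q = 19 + 0q ⟹ q = 1/15.

p = 11/15, q = 1/15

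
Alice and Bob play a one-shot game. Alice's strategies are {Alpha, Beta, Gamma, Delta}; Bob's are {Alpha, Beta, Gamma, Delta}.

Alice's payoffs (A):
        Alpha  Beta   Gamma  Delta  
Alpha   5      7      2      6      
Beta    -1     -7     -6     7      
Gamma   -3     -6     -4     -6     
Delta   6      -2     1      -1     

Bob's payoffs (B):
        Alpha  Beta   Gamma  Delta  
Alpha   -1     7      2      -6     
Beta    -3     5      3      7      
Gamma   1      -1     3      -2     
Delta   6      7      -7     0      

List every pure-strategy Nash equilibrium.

(Alpha, Beta) and (Beta, Delta)

Find each player's best response to every opponent strategy; NE are the intersections.
Alice's best responses — vs Alpha: Delta (payoff 6); vs Beta: Alpha (payoff 7); vs Gamma: Alpha (payoff 2); vs Delta: Beta (payoff 7).
Bob's best responses — vs Alpha: Beta (payoff 7); vs Beta: Delta (payoff 7); vs Gamma: Gamma (payoff 3); vs Delta: Beta (payoff 7).
Mutual best responses occur at (Alpha, Beta) and (Beta, Delta); at each, neither player gains by switching.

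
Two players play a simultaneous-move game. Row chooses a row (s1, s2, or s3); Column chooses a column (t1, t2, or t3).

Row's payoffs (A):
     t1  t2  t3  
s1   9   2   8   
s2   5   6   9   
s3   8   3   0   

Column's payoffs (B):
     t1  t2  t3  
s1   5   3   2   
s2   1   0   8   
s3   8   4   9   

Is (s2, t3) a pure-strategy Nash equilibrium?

Yes

Holding Column at t3: Row gets 9 from s2, versus 8 from s1, 0 from s3. No profitable deviation for Row.
Holding Row at s2: Column gets 8 from t3, versus 1 from t1, 0 from t2. No profitable deviation for Column either.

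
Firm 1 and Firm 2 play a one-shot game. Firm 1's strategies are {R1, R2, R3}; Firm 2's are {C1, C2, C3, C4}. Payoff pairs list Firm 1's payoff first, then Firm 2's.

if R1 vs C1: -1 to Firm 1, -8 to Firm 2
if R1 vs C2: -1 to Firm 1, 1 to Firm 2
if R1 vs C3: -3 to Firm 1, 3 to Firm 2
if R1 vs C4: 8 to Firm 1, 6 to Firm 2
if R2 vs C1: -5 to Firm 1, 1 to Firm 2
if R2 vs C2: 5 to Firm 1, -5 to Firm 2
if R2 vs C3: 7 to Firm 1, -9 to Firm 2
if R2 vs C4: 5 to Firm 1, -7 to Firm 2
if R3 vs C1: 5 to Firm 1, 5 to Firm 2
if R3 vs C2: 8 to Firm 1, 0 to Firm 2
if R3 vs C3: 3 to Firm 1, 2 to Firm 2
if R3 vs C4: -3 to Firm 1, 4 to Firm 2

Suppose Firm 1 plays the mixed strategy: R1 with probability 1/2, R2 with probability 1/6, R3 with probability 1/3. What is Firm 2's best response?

C4

Compute Firm 2's expected payoff from each pure strategy against the given mix.
C1: (1/2)·(-8) + (1/6)·1 + (1/3)·5 = -13/6
C2: (1/2)·1 + (1/6)·(-5) + (1/3)·0 = -1/3
C3: (1/2)·3 + (1/6)·(-9) + (1/3)·2 = 2/3
C4: (1/2)·6 + (1/6)·(-7) + (1/3)·4 = 19/6
Highest expected payoff is 19/6, from C4.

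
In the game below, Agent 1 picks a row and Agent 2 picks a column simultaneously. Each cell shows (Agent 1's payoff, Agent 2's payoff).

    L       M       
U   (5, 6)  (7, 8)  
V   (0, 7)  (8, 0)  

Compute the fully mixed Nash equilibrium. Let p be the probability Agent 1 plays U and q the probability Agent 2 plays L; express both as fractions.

In a mixed NE each player is indifferent between their pure strategies, so the opponent's mix sets the indifference.
Agent 2 indifferent between L and M: p·6 + (1−p)·7 = p·8 + (1−p)·0 ⟹ 7 + (-1)p = 0 + 8p ⟹ p = 7/9.
Agent 1 indifferent between U and V: q·5 + (1−q)·7 = q·0 + (1−q)·8 ⟹ 7 + (-2)q = 8 + (-8)q ⟹ q = 1/6.

p = 7/9, q = 1/6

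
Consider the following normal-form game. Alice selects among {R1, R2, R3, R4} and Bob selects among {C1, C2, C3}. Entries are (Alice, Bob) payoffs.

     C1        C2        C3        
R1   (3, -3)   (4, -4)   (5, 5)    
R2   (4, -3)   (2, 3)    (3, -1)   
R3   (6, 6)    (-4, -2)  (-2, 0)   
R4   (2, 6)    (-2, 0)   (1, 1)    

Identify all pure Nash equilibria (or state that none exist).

Check mutual best responses: a cell is a NE iff neither player can gain by unilaterally deviating.
Alice's best responses — vs C1: R3 (payoff 6); vs C2: R1 (payoff 4); vs C3: R1 (payoff 5).
Bob's best responses — vs R1: C3 (payoff 5); vs R2: C2 (payoff 3); vs R3: C1 (payoff 6); vs R4: C1 (payoff 6).
Mutual best responses occur at (R1, C3) and (R3, C1); at each, neither player gains by switching.

(R1, C3) and (R3, C1)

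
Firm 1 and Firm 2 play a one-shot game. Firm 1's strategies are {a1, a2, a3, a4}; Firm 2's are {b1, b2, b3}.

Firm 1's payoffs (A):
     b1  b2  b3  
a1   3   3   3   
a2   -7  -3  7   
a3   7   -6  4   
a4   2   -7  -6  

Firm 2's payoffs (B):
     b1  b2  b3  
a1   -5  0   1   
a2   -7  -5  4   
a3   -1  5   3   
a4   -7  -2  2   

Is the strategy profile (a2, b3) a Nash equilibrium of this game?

Holding Firm 2 at b3: Firm 1 gets 7 from a2, versus 3 from a1, 4 from a3, -6 from a4. No profitable deviation for Firm 1.
Holding Firm 1 at a2: Firm 2 gets 4 from b3, versus -7 from b1, -5 from b2. No profitable deviation for Firm 2 either.

Yes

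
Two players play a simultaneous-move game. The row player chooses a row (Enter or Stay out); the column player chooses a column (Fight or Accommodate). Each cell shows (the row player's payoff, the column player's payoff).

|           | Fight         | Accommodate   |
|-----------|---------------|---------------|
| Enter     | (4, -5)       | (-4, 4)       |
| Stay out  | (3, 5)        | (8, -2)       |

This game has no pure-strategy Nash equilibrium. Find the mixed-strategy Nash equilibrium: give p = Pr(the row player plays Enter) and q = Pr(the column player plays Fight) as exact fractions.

Each player's mixing probability is pinned down by making the *other* player indifferent.
The column player indifferent between Fight and Accommodate: p·(-5) + (1−p)·5 = p·4 + (1−p)·(-2) ⟹ 5 + (-10)p = (-2) + 6p ⟹ p = 7/16.
The row player indifferent between Enter and Stay out: q·4 + (1−q)·(-4) = q·3 + (1−q)·8 ⟹ (-4) + 8q = 8 + (-5)q ⟹ q = 12/13.

p = 7/16, q = 12/13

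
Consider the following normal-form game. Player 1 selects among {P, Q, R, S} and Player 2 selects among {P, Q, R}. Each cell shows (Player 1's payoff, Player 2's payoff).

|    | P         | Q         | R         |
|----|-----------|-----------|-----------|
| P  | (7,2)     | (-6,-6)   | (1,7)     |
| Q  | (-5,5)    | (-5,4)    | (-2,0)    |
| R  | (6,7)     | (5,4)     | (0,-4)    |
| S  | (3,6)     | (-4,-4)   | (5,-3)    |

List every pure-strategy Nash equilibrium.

Check mutual best responses: a cell is a NE iff neither player can gain by unilaterally deviating.
Player 1's best responses — vs P: P (payoff 7); vs Q: R (payoff 5); vs R: S (payoff 5).
Player 2's best responses — vs P: R (payoff 7); vs Q: P (payoff 5); vs R: P (payoff 7); vs S: P (payoff 6).
No cell has both players best-responding. For instance, Player 1's best reply to P is P, but against P Player 2 prefers R over P.

No pure-strategy Nash equilibrium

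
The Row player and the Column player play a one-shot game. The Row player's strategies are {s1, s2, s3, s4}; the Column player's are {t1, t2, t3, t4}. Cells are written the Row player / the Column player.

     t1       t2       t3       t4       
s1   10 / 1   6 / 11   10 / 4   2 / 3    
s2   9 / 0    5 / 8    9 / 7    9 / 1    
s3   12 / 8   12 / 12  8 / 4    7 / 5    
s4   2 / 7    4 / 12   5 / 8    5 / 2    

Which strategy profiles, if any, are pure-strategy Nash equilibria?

Check mutual best responses: a cell is a NE iff neither player can gain by unilaterally deviating.
The Row player's best responses — vs t1: s3 (payoff 12); vs t2: s3 (payoff 12); vs t3: s1 (payoff 10); vs t4: s2 (payoff 9).
The Column player's best responses — vs s1: t2 (payoff 11); vs s2: t2 (payoff 8); vs s3: t2 (payoff 12); vs s4: t2 (payoff 12).
The only mutual best response is (s3, t2); neither player gains by switching there.

(s3, t2)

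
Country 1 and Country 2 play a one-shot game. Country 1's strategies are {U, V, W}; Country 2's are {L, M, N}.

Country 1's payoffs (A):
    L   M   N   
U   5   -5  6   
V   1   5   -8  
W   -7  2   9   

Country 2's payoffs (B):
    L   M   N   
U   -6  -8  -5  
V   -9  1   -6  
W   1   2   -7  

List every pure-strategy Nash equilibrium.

Find each player's best response to every opponent strategy; NE are the intersections.
Country 1's best responses — vs L: U (payoff 5); vs M: V (payoff 5); vs N: W (payoff 9).
Country 2's best responses — vs U: N (payoff -5); vs V: M (payoff 1); vs W: M (payoff 2).
The only mutual best response is (V, M); neither player gains by switching there.

(V, M)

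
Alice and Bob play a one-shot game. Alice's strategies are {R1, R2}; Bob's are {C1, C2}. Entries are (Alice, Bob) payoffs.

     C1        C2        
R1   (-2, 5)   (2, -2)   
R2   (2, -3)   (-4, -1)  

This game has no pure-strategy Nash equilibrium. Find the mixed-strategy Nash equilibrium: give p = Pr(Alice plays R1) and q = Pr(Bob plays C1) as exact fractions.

p = 2/9, q = 3/5

In a mixed NE each player is indifferent between their pure strategies, so the opponent's mix sets the indifference.
Bob indifferent between C1 and C2: p·5 + (1−p)·(-3) = p·(-2) + (1−p)·(-1) ⟹ (-3) + 8p = (-1) + (-1)p ⟹ p = 2/9.
Alice indifferent between R1 and R2: q·(-2) + (1−q)·2 = q·2 + (1−q)·(-4) ⟹ 2 + (-4)q = (-4) + 6q ⟹ q = 3/5.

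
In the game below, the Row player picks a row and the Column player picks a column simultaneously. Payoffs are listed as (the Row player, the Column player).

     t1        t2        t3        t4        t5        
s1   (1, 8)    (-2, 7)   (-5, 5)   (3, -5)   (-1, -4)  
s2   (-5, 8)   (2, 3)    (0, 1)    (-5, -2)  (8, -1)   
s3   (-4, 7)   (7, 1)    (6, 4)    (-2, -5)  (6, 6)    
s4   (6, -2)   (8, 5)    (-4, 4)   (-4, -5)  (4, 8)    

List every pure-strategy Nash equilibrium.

None

Check mutual best responses: a cell is a NE iff neither player can gain by unilaterally deviating.
The Row player's best responses — vs t1: s4 (payoff 6); vs t2: s4 (payoff 8); vs t3: s3 (payoff 6); vs t4: s1 (payoff 3); vs t5: s2 (payoff 8).
The Column player's best responses — vs s1: t1 (payoff 8); vs s2: t1 (payoff 8); vs s3: t1 (payoff 7); vs s4: t5 (payoff 8).
No cell has both players best-responding. For instance, the Row player's best reply to t4 is s1, but against s1 the Column player prefers t1 over t4.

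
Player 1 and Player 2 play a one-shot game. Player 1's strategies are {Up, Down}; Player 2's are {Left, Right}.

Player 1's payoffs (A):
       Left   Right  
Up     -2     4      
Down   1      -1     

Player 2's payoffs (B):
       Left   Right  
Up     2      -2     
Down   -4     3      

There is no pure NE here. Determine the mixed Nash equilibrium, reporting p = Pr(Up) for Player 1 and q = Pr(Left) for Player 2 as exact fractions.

p = 7/11, q = 5/8

In a mixed NE each player is indifferent between their pure strategies, so the opponent's mix sets the indifference.
Player 2 indifferent between Left and Right: p·2 + (1−p)·(-4) = p·(-2) + (1−p)·3 ⟹ (-4) + 6p = 3 + (-5)p ⟹ p = 7/11.
Player 1 indifferent between Up and Down: q·(-2) + (1−q)·4 = q·1 + (1−q)·(-1) ⟹ 4 + (-6)q = (-1) + 2q ⟹ q = 5/8.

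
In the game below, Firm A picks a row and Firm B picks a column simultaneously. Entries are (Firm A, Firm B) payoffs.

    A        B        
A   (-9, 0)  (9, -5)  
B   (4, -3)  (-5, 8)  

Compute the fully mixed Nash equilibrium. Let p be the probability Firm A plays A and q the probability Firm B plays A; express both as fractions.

p = 11/16, q = 14/27

In a mixed NE each player is indifferent between their pure strategies, so the opponent's mix sets the indifference.
Firm B indifferent between A and B: p·0 + (1−p)·(-3) = p·(-5) + (1−p)·8 ⟹ (-3) + 3p = 8 + (-13)p ⟹ p = 11/16.
Firm A indifferent between A and B: q·(-9) + (1−q)·9 = q·4 + (1−q)·(-5) ⟹ 9 + (-18)q = (-5) + 9q ⟹ q = 14/27.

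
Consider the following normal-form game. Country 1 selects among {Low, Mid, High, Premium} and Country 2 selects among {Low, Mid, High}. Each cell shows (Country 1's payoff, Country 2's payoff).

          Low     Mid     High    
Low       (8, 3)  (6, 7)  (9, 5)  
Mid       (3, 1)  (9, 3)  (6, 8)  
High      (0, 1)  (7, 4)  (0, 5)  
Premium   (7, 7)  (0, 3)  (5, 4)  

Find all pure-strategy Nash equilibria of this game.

Check mutual best responses: a cell is a NE iff neither player can gain by unilaterally deviating.
Country 1's best responses — vs Low: Low (payoff 8); vs Mid: Mid (payoff 9); vs High: Low (payoff 9).
Country 2's best responses — vs Low: Mid (payoff 7); vs Mid: High (payoff 8); vs High: High (payoff 5); vs Premium: Low (payoff 7).
No cell has both players best-responding. For instance, Country 1's best reply to Low is Low, but against Low Country 2 prefers Mid over Low.

None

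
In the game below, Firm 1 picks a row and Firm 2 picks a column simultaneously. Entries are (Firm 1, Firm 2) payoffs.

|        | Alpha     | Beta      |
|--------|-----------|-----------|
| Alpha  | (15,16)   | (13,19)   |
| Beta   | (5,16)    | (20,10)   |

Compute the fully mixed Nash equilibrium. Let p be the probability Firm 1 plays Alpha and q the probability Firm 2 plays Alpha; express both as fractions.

p = 2/3, q = 7/17

Each player's mixing probability is pinned down by making the *other* player indifferent.
Firm 2 indifferent between Alpha and Beta: p·16 + (1−p)·16 = p·19 + (1−p)·10 ⟹ 16 + 0p = 10 + 9p ⟹ p = 2/3.
Firm 1 indifferent between Alpha and Beta: q·15 + (1−q)·13 = q·5 + (1−q)·20 ⟹ 13 + 2q = 20 + (-15)q ⟹ q = 7/17.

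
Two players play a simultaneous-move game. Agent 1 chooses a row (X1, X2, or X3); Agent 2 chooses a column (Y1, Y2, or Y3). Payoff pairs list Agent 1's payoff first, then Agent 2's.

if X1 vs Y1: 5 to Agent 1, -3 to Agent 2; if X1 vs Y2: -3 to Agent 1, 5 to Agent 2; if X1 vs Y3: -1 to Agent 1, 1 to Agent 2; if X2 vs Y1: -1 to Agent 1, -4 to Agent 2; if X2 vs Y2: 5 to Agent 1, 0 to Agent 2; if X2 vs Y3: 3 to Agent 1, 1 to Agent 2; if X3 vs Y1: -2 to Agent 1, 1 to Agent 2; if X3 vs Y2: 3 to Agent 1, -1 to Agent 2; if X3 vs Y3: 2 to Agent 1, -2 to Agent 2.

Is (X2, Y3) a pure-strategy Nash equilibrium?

Holding Agent 2 at Y3: Agent 1 gets 3 from X2, versus -1 from X1, 2 from X3. No profitable deviation for Agent 1.
Holding Agent 1 at X2: Agent 2 gets 1 from Y3, versus -4 from Y1, 0 from Y2. No profitable deviation for Agent 2 either.

Yes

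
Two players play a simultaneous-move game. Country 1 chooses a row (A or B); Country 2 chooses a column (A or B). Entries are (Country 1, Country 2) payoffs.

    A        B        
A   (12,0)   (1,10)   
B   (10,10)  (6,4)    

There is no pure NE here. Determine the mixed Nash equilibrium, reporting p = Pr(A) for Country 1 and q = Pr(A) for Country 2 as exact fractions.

In a mixed NE each player is indifferent between their pure strategies, so the opponent's mix sets the indifference.
Country 2 indifferent between A and B: p·0 + (1−p)·10 = p·10 + (1−p)·4 ⟹ 10 + (-10)p = 4 + 6p ⟹ p = 3/8.
Country 1 indifferent between A and B: q·12 + (1−q)·1 = q·10 + (1−q)·6 ⟹ 1 + 11q = 6 + 4q ⟹ q = 5/7.

p = 3/8, q = 5/7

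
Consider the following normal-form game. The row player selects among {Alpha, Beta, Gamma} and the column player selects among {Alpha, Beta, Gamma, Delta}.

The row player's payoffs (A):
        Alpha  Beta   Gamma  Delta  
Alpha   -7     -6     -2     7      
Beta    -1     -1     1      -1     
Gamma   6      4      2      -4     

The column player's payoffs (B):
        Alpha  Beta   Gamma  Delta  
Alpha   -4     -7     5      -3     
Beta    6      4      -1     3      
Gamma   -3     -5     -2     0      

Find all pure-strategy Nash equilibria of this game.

None

Check mutual best responses: a cell is a NE iff neither player can gain by unilaterally deviating.
The row player's best responses — vs Alpha: Gamma (payoff 6); vs Beta: Gamma (payoff 4); vs Gamma: Gamma (payoff 2); vs Delta: Alpha (payoff 7).
The column player's best responses — vs Alpha: Gamma (payoff 5); vs Beta: Alpha (payoff 6); vs Gamma: Delta (payoff 0).
No cell has both players best-responding. For instance, the row player's best reply to Gamma is Gamma, but against Gamma the column player prefers Delta over Gamma.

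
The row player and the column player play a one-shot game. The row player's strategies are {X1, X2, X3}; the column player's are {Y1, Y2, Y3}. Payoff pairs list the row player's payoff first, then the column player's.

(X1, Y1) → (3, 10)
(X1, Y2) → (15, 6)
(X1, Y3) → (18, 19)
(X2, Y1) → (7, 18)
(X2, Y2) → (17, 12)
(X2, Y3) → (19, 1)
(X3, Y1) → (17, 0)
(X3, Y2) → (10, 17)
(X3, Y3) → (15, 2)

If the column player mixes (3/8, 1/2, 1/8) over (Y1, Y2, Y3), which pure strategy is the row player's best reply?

X2

The row player's best reply maximizes expected payoff against the mix.
X1: (3/8)·3 + (1/2)·15 + (1/8)·18 = 87/8
X2: (3/8)·7 + (1/2)·17 + (1/8)·19 = 27/2
X3: (3/8)·17 + (1/2)·10 + (1/8)·15 = 53/4
Highest expected payoff is 27/2, from X2.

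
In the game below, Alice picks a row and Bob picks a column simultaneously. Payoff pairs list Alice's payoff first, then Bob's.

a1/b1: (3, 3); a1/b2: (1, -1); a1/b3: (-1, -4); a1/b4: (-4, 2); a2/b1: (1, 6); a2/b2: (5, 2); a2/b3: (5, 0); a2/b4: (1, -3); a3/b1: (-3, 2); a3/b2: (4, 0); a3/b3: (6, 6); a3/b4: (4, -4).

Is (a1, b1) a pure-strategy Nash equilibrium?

Holding Bob at b1: Alice gets 3 from a1, versus 1 from a2, -3 from a3. No profitable deviation for Alice.
Holding Alice at a1: Bob gets 3 from b1, versus -1 from b2, -4 from b3, 2 from b4. No profitable deviation for Bob either.

Yes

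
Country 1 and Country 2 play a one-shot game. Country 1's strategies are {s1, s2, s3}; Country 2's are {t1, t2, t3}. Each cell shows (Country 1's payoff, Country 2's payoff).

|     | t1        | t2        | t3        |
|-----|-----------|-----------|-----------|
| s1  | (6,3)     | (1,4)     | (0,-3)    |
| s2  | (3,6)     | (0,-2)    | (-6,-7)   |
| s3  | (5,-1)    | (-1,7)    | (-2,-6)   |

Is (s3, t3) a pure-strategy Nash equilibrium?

No

Holding Country 2 at t3: Country 1 gets -2 from s3 but could get 0 by switching to s1. Country 1 has a profitable deviation.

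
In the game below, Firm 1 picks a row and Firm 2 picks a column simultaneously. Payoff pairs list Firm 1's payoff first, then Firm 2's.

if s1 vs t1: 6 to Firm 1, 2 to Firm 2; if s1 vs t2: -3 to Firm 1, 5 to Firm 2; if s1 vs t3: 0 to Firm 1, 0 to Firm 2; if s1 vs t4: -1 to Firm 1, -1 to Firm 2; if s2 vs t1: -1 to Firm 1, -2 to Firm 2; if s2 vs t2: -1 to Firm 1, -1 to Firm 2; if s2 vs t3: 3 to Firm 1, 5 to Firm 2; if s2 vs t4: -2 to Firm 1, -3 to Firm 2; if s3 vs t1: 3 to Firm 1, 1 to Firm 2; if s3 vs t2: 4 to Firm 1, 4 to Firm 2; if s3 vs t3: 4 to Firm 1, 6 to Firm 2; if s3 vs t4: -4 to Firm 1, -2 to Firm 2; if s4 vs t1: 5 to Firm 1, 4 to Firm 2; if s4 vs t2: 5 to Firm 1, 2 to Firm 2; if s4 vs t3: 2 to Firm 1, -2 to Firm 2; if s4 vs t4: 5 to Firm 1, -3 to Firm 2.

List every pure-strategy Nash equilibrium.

(s3, t3)

Check mutual best responses: a cell is a NE iff neither player can gain by unilaterally deviating.
Firm 1's best responses — vs t1: s1 (payoff 6); vs t2: s4 (payoff 5); vs t3: s3 (payoff 4); vs t4: s4 (payoff 5).
Firm 2's best responses — vs s1: t2 (payoff 5); vs s2: t3 (payoff 5); vs s3: t3 (payoff 6); vs s4: t1 (payoff 4).
The only mutual best response is (s3, t3); neither player gains by switching there.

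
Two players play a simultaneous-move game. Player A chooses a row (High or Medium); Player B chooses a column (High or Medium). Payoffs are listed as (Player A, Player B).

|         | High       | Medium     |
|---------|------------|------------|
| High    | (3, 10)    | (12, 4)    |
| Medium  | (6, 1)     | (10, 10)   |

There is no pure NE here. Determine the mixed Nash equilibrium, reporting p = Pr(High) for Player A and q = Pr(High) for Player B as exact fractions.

In a mixed NE each player is indifferent between their pure strategies, so the opponent's mix sets the indifference.
Player B indifferent between High and Medium: p·10 + (1−p)·1 = p·4 + (1−p)·10 ⟹ 1 + 9p = 10 + (-6)p ⟹ p = 3/5.
Player A indifferent between High and Medium: q·3 + (1−q)·12 = q·6 + (1−q)·10 ⟹ 12 + (-9)q = 10 + (-4)q ⟹ q = 2/5.

p = 3/5, q = 2/5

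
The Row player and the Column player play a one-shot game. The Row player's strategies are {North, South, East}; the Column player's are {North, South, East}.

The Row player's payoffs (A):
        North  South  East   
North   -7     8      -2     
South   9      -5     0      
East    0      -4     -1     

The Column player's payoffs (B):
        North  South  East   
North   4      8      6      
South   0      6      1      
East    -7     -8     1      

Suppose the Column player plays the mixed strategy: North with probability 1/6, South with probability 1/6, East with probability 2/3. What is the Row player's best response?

South

Compute the Row player's expected payoff from each pure strategy against the given mix.
North: (1/6)·(-7) + (1/6)·8 + (2/3)·(-2) = -7/6
South: (1/6)·9 + (1/6)·(-5) + (2/3)·0 = 2/3
East: (1/6)·0 + (1/6)·(-4) + (2/3)·(-1) = -4/3
Highest expected payoff is 2/3, from South.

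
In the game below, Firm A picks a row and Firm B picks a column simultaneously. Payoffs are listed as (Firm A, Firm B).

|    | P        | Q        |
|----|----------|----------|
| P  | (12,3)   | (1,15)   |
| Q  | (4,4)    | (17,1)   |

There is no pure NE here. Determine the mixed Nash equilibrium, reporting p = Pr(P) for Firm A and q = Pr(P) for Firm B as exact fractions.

Each player's mixing probability is pinned down by making the *other* player indifferent.
Firm B indifferent between P and Q: p·3 + (1−p)·4 = p·15 + (1−p)·1 ⟹ 4 + (-1)p = 1 + 14p ⟹ p = 1/5.
Firm A indifferent between P and Q: q·12 + (1−q)·1 = q·4 + (1−q)·17 ⟹ 1 + 11q = 17 + (-13)q ⟹ q = 2/3.

p = 1/5, q = 2/3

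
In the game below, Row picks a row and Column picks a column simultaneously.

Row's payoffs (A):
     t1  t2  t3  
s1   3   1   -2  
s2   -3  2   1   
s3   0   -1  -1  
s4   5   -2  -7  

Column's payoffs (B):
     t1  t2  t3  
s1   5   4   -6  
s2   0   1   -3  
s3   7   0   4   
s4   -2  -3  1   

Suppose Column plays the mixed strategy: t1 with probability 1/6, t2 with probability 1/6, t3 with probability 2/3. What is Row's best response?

Row's best reply maximizes expected payoff against the mix.
s1: (1/6)·3 + (1/6)·1 + (2/3)·(-2) = -2/3
s2: (1/6)·(-3) + (1/6)·2 + (2/3)·1 = 1/2
s3: (1/6)·0 + (1/6)·(-1) + (2/3)·(-1) = -5/6
s4: (1/6)·5 + (1/6)·(-2) + (2/3)·(-7) = -25/6
Highest expected payoff is 1/2, from s2.

s2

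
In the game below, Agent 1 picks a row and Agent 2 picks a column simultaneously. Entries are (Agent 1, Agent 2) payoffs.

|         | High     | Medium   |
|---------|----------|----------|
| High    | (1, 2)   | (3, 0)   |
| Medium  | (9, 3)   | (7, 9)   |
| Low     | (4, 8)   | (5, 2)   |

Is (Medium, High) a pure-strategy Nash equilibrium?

No

Holding Agent 2 at High: Agent 1 gets 9 from Medium, versus 1 from High, 4 from Low. No profitable deviation for Agent 1.
Holding Agent 1 at Medium: Agent 2 gets 3 from High but could get 9 by switching to Medium. Agent 2 has a profitable deviation.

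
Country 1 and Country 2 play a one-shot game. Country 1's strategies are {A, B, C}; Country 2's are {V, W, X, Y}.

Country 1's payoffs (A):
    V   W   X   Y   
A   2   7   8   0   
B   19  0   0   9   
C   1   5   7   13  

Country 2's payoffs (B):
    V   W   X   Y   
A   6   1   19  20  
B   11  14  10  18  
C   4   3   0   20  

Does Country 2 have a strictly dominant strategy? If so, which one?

Check whether one of Country 2's strategies beats all alternatives regardless of what the opponent does.
Y strictly dominates: vs A: 20 > each of {6, 1, 19}; vs B: 18 > each of {11, 14, 10}; vs C: 20 > each of {4, 3, 0}.

Y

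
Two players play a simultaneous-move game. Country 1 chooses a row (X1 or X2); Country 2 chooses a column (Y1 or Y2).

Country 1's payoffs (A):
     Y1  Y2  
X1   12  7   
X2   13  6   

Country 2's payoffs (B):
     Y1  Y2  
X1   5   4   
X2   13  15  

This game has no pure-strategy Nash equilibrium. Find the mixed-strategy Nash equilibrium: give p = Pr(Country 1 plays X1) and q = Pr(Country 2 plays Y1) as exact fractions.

p = 2/3, q = 1/2

Each player's mixing probability is pinned down by making the *other* player indifferent.
Country 2 indifferent between Y1 and Y2: p·5 + (1−p)·13 = p·4 + (1−p)·15 ⟹ 13 + (-8)p = 15 + (-11)p ⟹ p = 2/3.
Country 1 indifferent between X1 and X2: q·12 + (1−q)·7 = q·13 + (1−q)·6 ⟹ 7 + 5q = 6 + 7q ⟹ q = 1/2.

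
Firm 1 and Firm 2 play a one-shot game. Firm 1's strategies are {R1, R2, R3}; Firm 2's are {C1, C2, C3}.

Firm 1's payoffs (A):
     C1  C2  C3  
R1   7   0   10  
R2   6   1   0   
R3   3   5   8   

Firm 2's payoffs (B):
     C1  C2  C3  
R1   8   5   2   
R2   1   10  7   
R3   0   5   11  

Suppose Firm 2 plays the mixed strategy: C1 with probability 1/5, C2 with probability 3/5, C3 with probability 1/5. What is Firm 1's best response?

Firm 1's best reply maximizes expected payoff against the mix.
R1: (1/5)·7 + (3/5)·0 + (1/5)·10 = 17/5
R2: (1/5)·6 + (3/5)·1 + (1/5)·0 = 9/5
R3: (1/5)·3 + (3/5)·5 + (1/5)·8 = 26/5
Highest expected payoff is 26/5, from R3.

R3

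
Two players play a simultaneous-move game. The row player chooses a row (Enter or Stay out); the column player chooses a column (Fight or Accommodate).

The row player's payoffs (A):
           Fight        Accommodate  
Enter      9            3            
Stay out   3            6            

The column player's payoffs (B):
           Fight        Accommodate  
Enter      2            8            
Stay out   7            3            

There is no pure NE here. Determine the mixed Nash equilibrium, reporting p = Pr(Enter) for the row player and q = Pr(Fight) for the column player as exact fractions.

In a mixed NE each player is indifferent between their pure strategies, so the opponent's mix sets the indifference.
The column player indifferent between Fight and Accommodate: p·2 + (1−p)·7 = p·8 + (1−p)·3 ⟹ 7 + (-5)p = 3 + 5p ⟹ p = 2/5.
The row player indifferent between Enter and Stay out: q·9 + (1−q)·3 = q·3 + (1−q)·6 ⟹ 3 + 6q = 6 + (-3)q ⟹ q = 1/3.

p = 2/5, q = 1/3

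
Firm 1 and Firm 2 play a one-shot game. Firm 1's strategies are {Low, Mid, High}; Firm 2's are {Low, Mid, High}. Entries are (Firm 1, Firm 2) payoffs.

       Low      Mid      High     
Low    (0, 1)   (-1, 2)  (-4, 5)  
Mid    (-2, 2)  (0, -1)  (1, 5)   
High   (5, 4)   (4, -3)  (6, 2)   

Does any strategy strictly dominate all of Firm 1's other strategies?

High

Check whether one of Firm 1's strategies beats all alternatives regardless of what the opponent does.
High strictly dominates: vs Low: 5 > each of {0, -2}; vs Mid: 4 > each of {-1, 0}; vs High: 6 > each of {-4, 1}.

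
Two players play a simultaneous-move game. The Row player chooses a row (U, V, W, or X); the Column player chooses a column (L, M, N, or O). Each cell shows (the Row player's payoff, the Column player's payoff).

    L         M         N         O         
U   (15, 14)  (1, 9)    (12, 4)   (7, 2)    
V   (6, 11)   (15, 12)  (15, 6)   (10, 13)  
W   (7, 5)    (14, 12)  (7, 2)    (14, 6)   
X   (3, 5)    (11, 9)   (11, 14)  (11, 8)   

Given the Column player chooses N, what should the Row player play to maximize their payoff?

With the Column player fixed at N, the Row player's payoffs are: U → 12, V → 15, W → 7, X → 11.
The maximum is 15, achieved by V.

V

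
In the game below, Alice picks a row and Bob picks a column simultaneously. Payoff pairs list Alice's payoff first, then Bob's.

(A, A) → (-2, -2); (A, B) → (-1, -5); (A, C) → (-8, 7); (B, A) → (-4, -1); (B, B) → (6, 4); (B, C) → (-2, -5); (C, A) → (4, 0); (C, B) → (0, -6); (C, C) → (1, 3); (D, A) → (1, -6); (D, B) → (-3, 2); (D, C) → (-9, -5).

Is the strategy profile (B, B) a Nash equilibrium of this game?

Yes

Holding Bob at B: Alice gets 6 from B, versus -1 from A, 0 from C, -3 from D. No profitable deviation for Alice.
Holding Alice at B: Bob gets 4 from B, versus -1 from A, -5 from C. No profitable deviation for Bob either.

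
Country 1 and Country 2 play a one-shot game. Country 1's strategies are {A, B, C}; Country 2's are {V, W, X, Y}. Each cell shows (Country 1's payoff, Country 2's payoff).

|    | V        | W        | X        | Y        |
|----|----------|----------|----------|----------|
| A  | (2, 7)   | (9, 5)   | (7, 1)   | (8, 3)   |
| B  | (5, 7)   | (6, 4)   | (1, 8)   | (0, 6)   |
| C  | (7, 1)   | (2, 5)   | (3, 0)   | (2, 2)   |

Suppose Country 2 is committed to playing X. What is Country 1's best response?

With Country 2 fixed at X, Country 1's payoffs are: A → 7, B → 1, C → 3.
The maximum is 7, achieved by A.

A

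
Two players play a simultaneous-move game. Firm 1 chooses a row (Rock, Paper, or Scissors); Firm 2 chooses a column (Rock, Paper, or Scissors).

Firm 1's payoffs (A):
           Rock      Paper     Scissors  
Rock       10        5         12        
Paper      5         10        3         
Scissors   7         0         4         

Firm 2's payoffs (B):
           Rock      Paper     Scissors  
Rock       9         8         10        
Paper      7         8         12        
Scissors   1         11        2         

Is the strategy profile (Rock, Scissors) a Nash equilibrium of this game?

Holding Firm 2 at Scissors: Firm 1 gets 12 from Rock, versus 3 from Paper, 4 from Scissors. No profitable deviation for Firm 1.
Holding Firm 1 at Rock: Firm 2 gets 10 from Scissors, versus 9 from Rock, 8 from Paper. No profitable deviation for Firm 2 either.

Yes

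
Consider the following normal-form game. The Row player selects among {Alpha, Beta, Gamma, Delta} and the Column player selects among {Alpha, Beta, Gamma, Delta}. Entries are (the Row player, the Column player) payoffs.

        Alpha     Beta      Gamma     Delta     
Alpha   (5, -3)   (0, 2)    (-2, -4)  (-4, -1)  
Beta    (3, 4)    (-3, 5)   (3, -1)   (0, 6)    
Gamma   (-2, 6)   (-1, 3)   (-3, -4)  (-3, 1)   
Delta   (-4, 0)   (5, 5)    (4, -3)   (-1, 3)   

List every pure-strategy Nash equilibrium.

Find each player's best response to every opponent strategy; NE are the intersections.
The Row player's best responses — vs Alpha: Alpha (payoff 5); vs Beta: Delta (payoff 5); vs Gamma: Delta (payoff 4); vs Delta: Beta (payoff 0).
The Column player's best responses — vs Alpha: Beta (payoff 2); vs Beta: Delta (payoff 6); vs Gamma: Alpha (payoff 6); vs Delta: Beta (payoff 5).
Mutual best responses occur at (Beta, Delta) and (Delta, Beta); at each, neither player gains by switching.

(Beta, Delta) and (Delta, Beta)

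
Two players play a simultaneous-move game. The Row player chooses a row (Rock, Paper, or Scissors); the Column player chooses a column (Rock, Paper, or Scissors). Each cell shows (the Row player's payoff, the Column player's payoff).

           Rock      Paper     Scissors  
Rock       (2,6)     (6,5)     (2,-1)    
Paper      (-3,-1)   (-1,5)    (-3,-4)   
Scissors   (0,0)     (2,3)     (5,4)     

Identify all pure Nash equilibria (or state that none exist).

(Rock, Rock) and (Scissors, Scissors)

Check mutual best responses: a cell is a NE iff neither player can gain by unilaterally deviating.
The Row player's best responses — vs Rock: Rock (payoff 2); vs Paper: Rock (payoff 6); vs Scissors: Scissors (payoff 5).
The Column player's best responses — vs Rock: Rock (payoff 6); vs Paper: Paper (payoff 5); vs Scissors: Scissors (payoff 4).
Mutual best responses occur at (Rock, Rock) and (Scissors, Scissors); at each, neither player gains by switching.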